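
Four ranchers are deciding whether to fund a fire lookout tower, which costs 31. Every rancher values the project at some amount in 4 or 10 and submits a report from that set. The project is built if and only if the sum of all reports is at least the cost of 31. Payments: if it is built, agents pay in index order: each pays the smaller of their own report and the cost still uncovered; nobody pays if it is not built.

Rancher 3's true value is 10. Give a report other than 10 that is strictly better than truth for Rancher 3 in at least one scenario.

4

Suppose Rancher 1 reports 10, Rancher 2 reports 10 and Rancher 4 reports 10.
Report 10: project built, pays 10, utility 10 - 10 = 0.
Report 4: project built, pays 4, utility 10 - 4 = 6.
So reporting 4 beats truth here (6 > 0).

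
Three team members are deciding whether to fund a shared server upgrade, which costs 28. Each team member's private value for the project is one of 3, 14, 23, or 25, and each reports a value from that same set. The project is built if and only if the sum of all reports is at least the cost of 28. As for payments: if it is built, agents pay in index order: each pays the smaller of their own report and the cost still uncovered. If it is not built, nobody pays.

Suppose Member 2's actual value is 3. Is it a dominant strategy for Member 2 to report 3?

Yes

Check each profile of the others' reports and compare truth against every alternative report.
Others report (3, 14): truth gives 0, best alternative gives -11.
Others report (3, 23): truth gives 0, best alternative gives -11.
Others report (3, 25): truth gives 0, best alternative gives -11.
Others report (14, 3): truth gives 0, best alternative gives -11.
Others report (14, 14): truth gives 0, best alternative gives -11.
Others report (14, 23): truth gives 0, best alternative gives -11.
(Remaining 10 profiles checked similarly; truth is weakly best in each.)
In every case the truthful report is at least as good as any alternative, so it is a dominant strategy.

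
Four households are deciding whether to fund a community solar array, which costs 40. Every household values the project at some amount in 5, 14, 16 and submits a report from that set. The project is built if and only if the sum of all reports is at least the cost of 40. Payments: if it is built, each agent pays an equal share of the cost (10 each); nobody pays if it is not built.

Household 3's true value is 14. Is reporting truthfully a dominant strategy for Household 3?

Consider the case where Household 1 reports 5, Household 2 reports 5 and Household 4 reports 14.
Truthful report 14: project not built, utility 0.
Report 16 instead: project built, pays 10, utility 14 - 10 = 4.
Since 4 > 0, reporting 16 is strictly better here, so truthful reporting is not dominant.

No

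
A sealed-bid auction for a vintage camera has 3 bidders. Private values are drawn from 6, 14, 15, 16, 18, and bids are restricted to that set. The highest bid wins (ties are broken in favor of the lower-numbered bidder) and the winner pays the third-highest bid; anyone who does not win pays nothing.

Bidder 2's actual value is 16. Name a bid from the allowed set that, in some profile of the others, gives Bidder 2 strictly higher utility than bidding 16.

Suppose Bidder 1 bids 6 and Bidder 3 bids 18.
Bid 16: loses, pays 0, utility 0.
Bid 18: wins, pays 6, utility 16 - 6 = 10.
So bidding 18 beats truth here (10 > 0).

18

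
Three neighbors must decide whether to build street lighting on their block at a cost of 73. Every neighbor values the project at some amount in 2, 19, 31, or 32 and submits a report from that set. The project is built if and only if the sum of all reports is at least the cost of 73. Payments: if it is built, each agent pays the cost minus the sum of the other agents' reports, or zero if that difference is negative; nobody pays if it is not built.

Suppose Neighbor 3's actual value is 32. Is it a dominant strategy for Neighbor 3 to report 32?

Yes

Check each profile of the others' reports and compare truth against every alternative report.
Others report (32, 32): truth gives 23, best alternative gives 23.
Others report (31, 32): truth gives 22, best alternative gives 22.
Others report (32, 31): truth gives 22, best alternative gives 22.
Others report (31, 31): truth gives 21, best alternative gives 21.
Others report (19, 32): truth gives 10, best alternative gives 10.
Others report (32, 19): truth gives 10, best alternative gives 10.
(Remaining 10 profiles checked similarly; truth is weakly best in each.)
In every case the truthful report is at least as good as any alternative, so it is a dominant strategy.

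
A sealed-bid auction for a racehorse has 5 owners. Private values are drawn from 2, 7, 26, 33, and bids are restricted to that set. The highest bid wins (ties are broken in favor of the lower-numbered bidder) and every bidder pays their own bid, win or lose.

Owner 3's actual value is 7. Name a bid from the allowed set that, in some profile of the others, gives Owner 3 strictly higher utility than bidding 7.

Suppose Owner 1 bids 2, Owner 2 bids 2, Owner 4 bids 2 and Owner 5 bids 26.
Bid 7: loses but pays 7, utility -7.
Bid 2: loses but pays 2, utility -2.
So bidding 2 beats truth here (-2 > -7).

2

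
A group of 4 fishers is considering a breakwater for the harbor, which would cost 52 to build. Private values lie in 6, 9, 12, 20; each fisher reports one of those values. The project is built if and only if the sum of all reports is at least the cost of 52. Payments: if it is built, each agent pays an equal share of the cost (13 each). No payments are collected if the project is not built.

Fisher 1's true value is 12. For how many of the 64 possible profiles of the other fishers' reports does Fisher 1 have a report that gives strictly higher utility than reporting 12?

Others report (9, 12, 20): truth gives -1; report 6 gives 0 > -1. Violating.
Others report (9, 20, 12): truth gives -1; report 6 gives 0 > -1. Violating.
Others report (12, 9, 20): truth gives -1; report 6 gives 0 > -1. Violating.
Others report (12, 12, 20): truth gives -1; report 6 gives 0 > -1. Violating.
Others report (6, 6, 6): truth gives 0; no alternative beats it.
Others report (6, 6, 9): truth gives 0; no alternative beats it.
(Checking all 64 profiles: 9 have a profitable deviation, 55 do not.)

9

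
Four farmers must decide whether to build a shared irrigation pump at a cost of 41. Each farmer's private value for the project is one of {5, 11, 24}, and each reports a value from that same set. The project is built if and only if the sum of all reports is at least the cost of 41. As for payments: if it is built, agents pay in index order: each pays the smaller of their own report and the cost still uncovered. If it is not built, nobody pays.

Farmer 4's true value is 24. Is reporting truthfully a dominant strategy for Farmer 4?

Yes

Check each profile of the others' reports and compare truth against every alternative report.
Others report (5, 11, 11): truth gives 10, best alternative gives 0.
Others report (11, 5, 11): truth gives 10, best alternative gives 0.
Others report (11, 11, 5): truth gives 10, best alternative gives 0.
Others report (5, 5, 11): truth gives 4, best alternative gives 0.
Others report (5, 11, 5): truth gives 4, best alternative gives 0.
Others report (11, 5, 5): truth gives 4, best alternative gives 0.
(Remaining 21 profiles checked similarly; truth is weakly best in each.)
In every case the truthful report is at least as good as any alternative, so it is a dominant strategy.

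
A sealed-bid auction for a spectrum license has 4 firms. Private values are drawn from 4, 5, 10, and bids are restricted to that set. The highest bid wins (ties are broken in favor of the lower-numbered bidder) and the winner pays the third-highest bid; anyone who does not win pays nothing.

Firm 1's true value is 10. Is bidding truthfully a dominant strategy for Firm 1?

Check each profile of the others' bids and compare truth against every alternative bid.
Others bid (4, 4, 10): truth gives 6, best alternative gives 0.
Others bid (4, 10, 4): truth gives 6, best alternative gives 0.
Others bid (10, 4, 4): truth gives 6, best alternative gives 0.
Others bid (4, 5, 10): truth gives 5, best alternative gives 0.
Others bid (4, 10, 5): truth gives 5, best alternative gives 0.
Others bid (5, 4, 10): truth gives 5, best alternative gives 0.
(Remaining 21 profiles checked similarly; truth is weakly best in each.)
In every case the truthful bid is at least as good as any alternative, so it is a dominant strategy.

Yes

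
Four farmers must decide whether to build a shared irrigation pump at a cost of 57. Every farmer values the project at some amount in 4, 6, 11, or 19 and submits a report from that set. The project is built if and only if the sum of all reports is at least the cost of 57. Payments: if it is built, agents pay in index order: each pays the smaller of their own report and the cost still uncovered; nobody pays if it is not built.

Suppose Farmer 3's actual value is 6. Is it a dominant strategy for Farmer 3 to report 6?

Consider the case where Farmer 1 reports 19, Farmer 2 reports 19 and Farmer 4 reports 19.
Truthful report 6: project built, pays 6, utility 6 - 6 = 0.
Report 4 instead: project built, pays 4, utility 6 - 4 = 2.
Since 2 > 0, reporting 4 is strictly better here, so truthful reporting is not dominant.

No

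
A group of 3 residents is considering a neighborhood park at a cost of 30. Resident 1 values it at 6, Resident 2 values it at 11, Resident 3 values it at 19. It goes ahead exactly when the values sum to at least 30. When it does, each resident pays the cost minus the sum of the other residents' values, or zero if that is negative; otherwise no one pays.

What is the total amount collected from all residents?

18

Total value 36 ≥ cost 30, so it is built.
Resident 1: others sum to 30; max(0, 30 - 30) = 0.
Resident 2: others sum to 25; max(0, 30 - 25) = 5.
Resident 3: others sum to 17; max(0, 30 - 17) = 13.
Total collected = 0 + 5 + 13 = 18.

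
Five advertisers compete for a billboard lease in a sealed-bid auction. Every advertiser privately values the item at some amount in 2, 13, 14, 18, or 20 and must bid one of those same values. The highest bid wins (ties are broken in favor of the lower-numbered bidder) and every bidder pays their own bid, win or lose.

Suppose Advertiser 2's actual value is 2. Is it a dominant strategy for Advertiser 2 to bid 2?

Check each profile of the others' bids and compare truth against every alternative bid.
Others bid (2, 2, 2, 18): truth gives -2, best alternative gives -13.
Others bid (2, 2, 2, 20): truth gives -2, best alternative gives -13.
Others bid (2, 2, 13, 18): truth gives -2, best alternative gives -13.
Others bid (2, 2, 13, 20): truth gives -2, best alternative gives -13.
Others bid (2, 2, 14, 18): truth gives -2, best alternative gives -13.
Others bid (2, 2, 14, 20): truth gives -2, best alternative gives -13.
(Remaining 619 profiles checked similarly; truth is weakly best in each.)
In every case the truthful bid is at least as good as any alternative, so it is a dominant strategy.

Yes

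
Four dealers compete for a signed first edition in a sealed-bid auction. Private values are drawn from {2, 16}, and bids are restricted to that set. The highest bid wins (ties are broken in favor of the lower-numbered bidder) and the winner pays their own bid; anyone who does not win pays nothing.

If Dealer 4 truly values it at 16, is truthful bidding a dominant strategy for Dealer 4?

Check each profile of the others' bids and compare truth against every alternative bid.
Others bid (2, 2, 2): truth gives 0, best alternative gives 0.
Others bid (2, 2, 16): truth gives 0, best alternative gives 0.
Others bid (2, 16, 2): truth gives 0, best alternative gives 0.
Others bid (2, 16, 16): truth gives 0, best alternative gives 0.
Others bid (16, 2, 2): truth gives 0, best alternative gives 0.
Others bid (16, 2, 16): truth gives 0, best alternative gives 0.
(Remaining 2 profiles checked similarly; truth is weakly best in each.)
In every case the truthful bid is at least as good as any alternative, so it is a dominant strategy.

Yes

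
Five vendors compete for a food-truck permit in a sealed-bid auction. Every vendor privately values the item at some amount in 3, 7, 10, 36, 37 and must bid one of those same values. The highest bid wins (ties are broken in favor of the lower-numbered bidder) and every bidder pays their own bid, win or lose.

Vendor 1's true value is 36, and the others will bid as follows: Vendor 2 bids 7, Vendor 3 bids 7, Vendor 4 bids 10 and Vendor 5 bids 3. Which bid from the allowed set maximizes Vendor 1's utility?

10

Bid 3: loses but pays 3, utility -3.
Bid 7: loses but pays 7, utility -7.
Bid 10: wins, pays 10, utility 36 - 10 = 26.
Bid 36: wins, pays 36, utility 36 - 36 = 0.
Bid 37: wins, pays 37, utility 36 - 37 = -1.
The best choice is 10 with utility 26.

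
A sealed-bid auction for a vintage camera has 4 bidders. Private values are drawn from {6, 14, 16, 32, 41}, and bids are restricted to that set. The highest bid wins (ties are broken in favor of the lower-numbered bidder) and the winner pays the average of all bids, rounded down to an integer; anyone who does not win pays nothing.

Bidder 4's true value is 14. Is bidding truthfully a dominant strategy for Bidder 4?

No

Consider the case where Bidder 1 bids 6, Bidder 2 bids 6 and Bidder 3 bids 14.
Truthful bid 14: loses, pays 0, utility 0.
Bid 16 instead: wins, pays 10, utility 14 - 10 = 4.
Since 4 > 0, bidding 16 is strictly better here, so truthful bidding is not dominant.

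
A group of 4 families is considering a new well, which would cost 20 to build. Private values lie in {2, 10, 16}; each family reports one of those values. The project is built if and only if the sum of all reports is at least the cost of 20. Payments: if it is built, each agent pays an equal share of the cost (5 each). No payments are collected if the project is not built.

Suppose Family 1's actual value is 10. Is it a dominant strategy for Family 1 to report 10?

No

Consider the case where Family 2 reports 2, Family 3 reports 2 and Family 4 reports 2.
Truthful report 10: project not built, utility 0.
Report 16 instead: project built, pays 5, utility 10 - 5 = 5.
Since 5 > 0, reporting 16 is strictly better here, so truthful reporting is not dominant.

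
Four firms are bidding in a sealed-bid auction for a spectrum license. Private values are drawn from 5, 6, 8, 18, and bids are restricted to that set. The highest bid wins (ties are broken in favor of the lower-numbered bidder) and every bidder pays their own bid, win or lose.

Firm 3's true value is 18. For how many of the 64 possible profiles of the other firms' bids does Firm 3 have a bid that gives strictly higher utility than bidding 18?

Others bid (5, 5, 5): truth gives 0; bid 6 gives 12 > 0. Violating.
Others bid (5, 5, 6): truth gives 0; bid 6 gives 12 > 0. Violating.
Others bid (5, 5, 8): truth gives 0; bid 8 gives 10 > 0. Violating.
Others bid (5, 6, 5): truth gives 0; bid 8 gives 10 > 0. Violating.
Others bid (5, 5, 18): truth gives 0; no alternative beats it.
Others bid (5, 6, 18): truth gives 0; no alternative beats it.
(Checking all 64 profiles: 40 have a profitable deviation, 24 do not.)

40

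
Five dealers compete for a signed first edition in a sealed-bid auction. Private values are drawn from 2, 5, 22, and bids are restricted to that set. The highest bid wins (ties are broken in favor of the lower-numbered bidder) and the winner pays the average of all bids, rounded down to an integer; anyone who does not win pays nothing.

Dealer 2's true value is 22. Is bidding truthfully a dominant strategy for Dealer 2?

No

Consider the case where Dealer 1 bids 2, Dealer 3 bids 2, Dealer 4 bids 2 and Dealer 5 bids 2.
Truthful bid 22: wins, pays 6, utility 22 - 6 = 16.
Bid 5 instead: wins, pays 2, utility 22 - 2 = 20.
Since 20 > 16, bidding 5 is strictly better here, so truthful bidding is not dominant.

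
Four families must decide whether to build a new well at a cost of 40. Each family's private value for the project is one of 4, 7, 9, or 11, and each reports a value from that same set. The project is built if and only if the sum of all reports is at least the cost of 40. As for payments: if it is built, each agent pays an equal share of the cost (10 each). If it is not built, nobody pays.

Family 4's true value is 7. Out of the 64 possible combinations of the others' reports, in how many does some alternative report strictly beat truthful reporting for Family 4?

Others report (11, 11, 11): truth gives -3; report 4 gives 0 > -3. Violating.
Others report (4, 4, 4): truth gives 0; no alternative beats it.
Others report (4, 4, 7): truth gives 0; no alternative beats it.
(Checking all 64 profiles: 1 has a profitable deviation, 63 do not.)

1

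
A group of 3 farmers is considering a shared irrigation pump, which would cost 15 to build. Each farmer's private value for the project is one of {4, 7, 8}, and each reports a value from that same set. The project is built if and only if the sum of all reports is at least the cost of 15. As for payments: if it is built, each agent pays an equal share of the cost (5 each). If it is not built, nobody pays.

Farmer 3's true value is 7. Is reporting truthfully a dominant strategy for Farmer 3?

Yes

Check each profile of the others' reports and compare truth against every alternative report.
Others report (4, 4): truth gives 2, best alternative gives 2.
Others report (4, 7): truth gives 2, best alternative gives 2.
Others report (4, 8): truth gives 2, best alternative gives 2.
Others report (7, 4): truth gives 2, best alternative gives 2.
Others report (7, 7): truth gives 2, best alternative gives 2.
Others report (7, 8): truth gives 2, best alternative gives 2.
(Remaining 3 profiles checked similarly; truth is weakly best in each.)
In every case the truthful report is at least as good as any alternative, so it is a dominant strategy.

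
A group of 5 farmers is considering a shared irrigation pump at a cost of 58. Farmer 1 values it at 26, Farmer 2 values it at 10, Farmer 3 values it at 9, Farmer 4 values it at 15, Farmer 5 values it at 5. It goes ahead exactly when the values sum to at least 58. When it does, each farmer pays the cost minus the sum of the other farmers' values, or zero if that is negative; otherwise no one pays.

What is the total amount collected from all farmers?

Total value 65 ≥ cost 58, so it is built.
Farmer 1: others sum to 39; max(0, 58 - 39) = 19.
Farmer 2: others sum to 55; max(0, 58 - 55) = 3.
Farmer 3: others sum to 56; max(0, 58 - 56) = 2.
Farmer 4: others sum to 50; max(0, 58 - 50) = 8.
Farmer 5: others sum to 60; max(0, 58 - 60) = 0.
Total collected = 19 + 3 + 2 + 8 + 0 = 32.

32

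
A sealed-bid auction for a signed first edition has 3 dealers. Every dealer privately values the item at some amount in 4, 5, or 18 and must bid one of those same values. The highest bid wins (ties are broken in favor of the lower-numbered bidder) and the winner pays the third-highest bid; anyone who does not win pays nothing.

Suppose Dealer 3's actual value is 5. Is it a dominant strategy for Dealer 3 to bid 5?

No

Consider the case where Dealer 1 bids 4 and Dealer 2 bids 5.
Truthful bid 5: loses, pays 0, utility 0.
Bid 18 instead: wins, pays 4, utility 5 - 4 = 1.
Since 1 > 0, bidding 18 is strictly better here, so truthful bidding is not dominant.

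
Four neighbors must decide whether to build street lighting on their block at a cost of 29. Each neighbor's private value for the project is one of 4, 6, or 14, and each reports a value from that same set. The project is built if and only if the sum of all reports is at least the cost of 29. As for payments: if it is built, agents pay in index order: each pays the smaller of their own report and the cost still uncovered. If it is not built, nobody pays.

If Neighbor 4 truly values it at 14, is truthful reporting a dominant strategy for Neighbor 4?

Check each profile of the others' reports and compare truth against every alternative report.
Others report (4, 4, 14): truth gives 7, best alternative gives 0.
Others report (4, 14, 4): truth gives 7, best alternative gives 0.
Others report (14, 4, 4): truth gives 7, best alternative gives 0.
Others report (6, 6, 6): truth gives 3, best alternative gives 0.
Others report (4, 6, 6): truth gives 1, best alternative gives 0.
Others report (6, 4, 6): truth gives 1, best alternative gives 0.
(Remaining 21 profiles checked similarly; truth is weakly best in each.)
In every case the truthful report is at least as good as any alternative, so it is a dominant strategy.

Yes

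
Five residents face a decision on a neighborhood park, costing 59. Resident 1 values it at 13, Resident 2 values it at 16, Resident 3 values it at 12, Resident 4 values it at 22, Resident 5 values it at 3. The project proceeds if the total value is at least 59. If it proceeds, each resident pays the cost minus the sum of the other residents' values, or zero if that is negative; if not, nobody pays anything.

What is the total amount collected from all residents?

Total value 66 ≥ cost 59, so it is built.
Resident 1: others sum to 53; max(0, 59 - 53) = 6.
Resident 2: others sum to 50; max(0, 59 - 50) = 9.
Resident 3: others sum to 54; max(0, 59 - 54) = 5.
Resident 4: others sum to 44; max(0, 59 - 44) = 15.
Resident 5: others sum to 63; max(0, 59 - 63) = 0.
Total collected = 6 + 9 + 5 + 15 + 0 = 35.

35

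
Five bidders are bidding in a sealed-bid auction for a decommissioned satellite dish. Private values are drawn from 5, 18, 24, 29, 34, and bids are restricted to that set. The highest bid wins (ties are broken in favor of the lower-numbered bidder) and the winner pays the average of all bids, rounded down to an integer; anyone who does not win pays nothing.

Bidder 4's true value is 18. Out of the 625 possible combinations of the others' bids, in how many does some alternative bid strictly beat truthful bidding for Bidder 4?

46

Others bid (5, 5, 5, 24): truth gives 0; bid 24 gives 6 > 0. Violating.
Others bid (5, 5, 5, 29): truth gives 0; bid 29 gives 4 > 0. Violating.
Others bid (5, 5, 5, 34): truth gives 0; bid 34 gives 2 > 0. Violating.
Others bid (5, 5, 18, 5): truth gives 0; bid 24 gives 7 > 0. Violating.
Others bid (5, 5, 5, 5): truth gives 11; no alternative beats it.
Others bid (5, 5, 5, 18): truth gives 8; no alternative beats it.
(Checking all 625 profiles: 46 have a profitable deviation, 579 do not.)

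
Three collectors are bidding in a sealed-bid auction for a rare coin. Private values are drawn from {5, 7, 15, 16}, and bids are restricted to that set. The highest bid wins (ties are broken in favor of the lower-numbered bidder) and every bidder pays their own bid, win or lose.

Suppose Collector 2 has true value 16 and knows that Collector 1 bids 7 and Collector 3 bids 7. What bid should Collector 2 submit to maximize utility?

15

Bid 5: loses but pays 5, utility -5.
Bid 7: loses but pays 7, utility -7.
Bid 15: wins, pays 15, utility 16 - 15 = 1.
Bid 16: wins, pays 16, utility 16 - 16 = 0.
The best choice is 15 with utility 1.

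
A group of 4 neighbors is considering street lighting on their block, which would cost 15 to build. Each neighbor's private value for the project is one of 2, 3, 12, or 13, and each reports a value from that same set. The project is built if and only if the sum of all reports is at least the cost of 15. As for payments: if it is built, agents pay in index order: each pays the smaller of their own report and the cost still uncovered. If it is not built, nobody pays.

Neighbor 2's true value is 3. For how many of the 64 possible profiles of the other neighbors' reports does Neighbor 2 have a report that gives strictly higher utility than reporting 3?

Others report (2, 2, 12): truth gives 0; report 2 gives 1 > 0. Violating.
Others report (2, 2, 13): truth gives 0; report 2 gives 1 > 0. Violating.
Others report (2, 3, 12): truth gives 0; report 2 gives 1 > 0. Violating.
Others report (2, 3, 13): truth gives 0; report 2 gives 1 > 0. Violating.
Others report (2, 2, 2): truth gives 0; no alternative beats it.
Others report (2, 2, 3): truth gives 0; no alternative beats it.
(Checking all 64 profiles: 40 have a profitable deviation, 24 do not.)

40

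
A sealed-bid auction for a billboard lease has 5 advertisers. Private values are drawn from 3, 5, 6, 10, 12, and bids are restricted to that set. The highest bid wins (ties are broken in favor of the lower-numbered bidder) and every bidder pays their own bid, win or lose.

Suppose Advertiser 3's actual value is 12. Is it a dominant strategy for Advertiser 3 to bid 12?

Consider the case where Advertiser 1 bids 3, Advertiser 2 bids 3, Advertiser 4 bids 3 and Advertiser 5 bids 3.
Truthful bid 12: wins, pays 12, utility 12 - 12 = 0.
Bid 5 instead: wins, pays 5, utility 12 - 5 = 7.
Since 7 > 0, bidding 5 is strictly better here, so truthful bidding is not dominant.

No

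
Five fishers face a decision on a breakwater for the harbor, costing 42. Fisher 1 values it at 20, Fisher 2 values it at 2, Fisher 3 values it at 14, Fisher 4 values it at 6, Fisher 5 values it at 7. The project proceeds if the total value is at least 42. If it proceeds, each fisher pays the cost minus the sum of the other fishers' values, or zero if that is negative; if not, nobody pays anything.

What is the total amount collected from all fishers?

20

Total value 49 ≥ cost 42, so it is built.
Fisher 1: others sum to 29; max(0, 42 - 29) = 13.
Fisher 2: others sum to 47; max(0, 42 - 47) = 0.
Fisher 3: others sum to 35; max(0, 42 - 35) = 7.
Fisher 4: others sum to 43; max(0, 42 - 43) = 0.
Fisher 5: others sum to 42; max(0, 42 - 42) = 0.
Total collected = 13 + 0 + 7 + 0 + 0 = 20.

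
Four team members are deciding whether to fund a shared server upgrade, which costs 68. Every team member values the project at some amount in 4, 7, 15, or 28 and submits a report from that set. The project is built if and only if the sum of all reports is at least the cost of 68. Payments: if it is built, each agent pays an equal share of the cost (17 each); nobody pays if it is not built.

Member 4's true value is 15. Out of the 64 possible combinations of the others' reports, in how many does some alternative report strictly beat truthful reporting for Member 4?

9

Others report (4, 28, 28): truth gives -2; report 4 gives 0 > -2. Violating.
Others report (7, 28, 28): truth gives -2; report 4 gives 0 > -2. Violating.
Others report (15, 15, 28): truth gives -2; report 4 gives 0 > -2. Violating.
Others report (15, 28, 15): truth gives -2; report 4 gives 0 > -2. Violating.
Others report (4, 4, 4): truth gives 0; no alternative beats it.
Others report (4, 4, 7): truth gives 0; no alternative beats it.
(Checking all 64 profiles: 9 have a profitable deviation, 55 do not.)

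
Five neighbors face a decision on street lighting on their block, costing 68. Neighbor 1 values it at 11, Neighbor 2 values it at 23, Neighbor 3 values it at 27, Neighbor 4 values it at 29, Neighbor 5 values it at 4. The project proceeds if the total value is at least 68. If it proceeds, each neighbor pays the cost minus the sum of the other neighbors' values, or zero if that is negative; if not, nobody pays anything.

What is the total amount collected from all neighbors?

Total value 94 ≥ cost 68, so it is built.
Neighbor 1: others sum to 83; max(0, 68 - 83) = 0.
Neighbor 2: others sum to 71; max(0, 68 - 71) = 0.
Neighbor 3: others sum to 67; max(0, 68 - 67) = 1.
Neighbor 4: others sum to 65; max(0, 68 - 65) = 3.
Neighbor 5: others sum to 90; max(0, 68 - 90) = 0.
Total collected = 0 + 0 + 1 + 3 + 0 = 4.

4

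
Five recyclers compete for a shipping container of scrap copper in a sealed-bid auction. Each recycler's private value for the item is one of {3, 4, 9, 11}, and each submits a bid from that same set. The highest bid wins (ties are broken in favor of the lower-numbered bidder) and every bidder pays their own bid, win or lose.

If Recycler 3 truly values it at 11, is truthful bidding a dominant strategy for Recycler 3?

Consider the case where Recycler 1 bids 3, Recycler 2 bids 3, Recycler 4 bids 3 and Recycler 5 bids 3.
Truthful bid 11: wins, pays 11, utility 11 - 11 = 0.
Bid 4 instead: wins, pays 4, utility 11 - 4 = 7.
Since 7 > 0, bidding 4 is strictly better here, so truthful bidding is not dominant.

No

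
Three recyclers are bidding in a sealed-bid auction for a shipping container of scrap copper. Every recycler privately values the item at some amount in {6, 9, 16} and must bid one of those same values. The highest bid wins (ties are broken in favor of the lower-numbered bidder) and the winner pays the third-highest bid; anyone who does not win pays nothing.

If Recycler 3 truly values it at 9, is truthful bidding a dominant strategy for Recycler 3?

Consider the case where Recycler 1 bids 6 and Recycler 2 bids 9.
Truthful bid 9: loses, pays 0, utility 0.
Bid 16 instead: wins, pays 6, utility 9 - 6 = 3.
Since 3 > 0, bidding 16 is strictly better here, so truthful bidding is not dominant.

No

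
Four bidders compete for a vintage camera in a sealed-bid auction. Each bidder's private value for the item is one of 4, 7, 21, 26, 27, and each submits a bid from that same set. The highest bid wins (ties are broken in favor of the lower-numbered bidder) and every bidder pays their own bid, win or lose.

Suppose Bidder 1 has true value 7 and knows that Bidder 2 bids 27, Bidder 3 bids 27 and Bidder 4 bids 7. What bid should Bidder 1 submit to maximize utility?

4

Bid 4: loses but pays 4, utility -4.
Bid 7: loses but pays 7, utility -7.
Bid 21: loses but pays 21, utility -21.
Bid 26: loses but pays 26, utility -26.
Bid 27: wins, pays 27, utility 7 - 27 = -20.
The best choice is 4 with utility -4.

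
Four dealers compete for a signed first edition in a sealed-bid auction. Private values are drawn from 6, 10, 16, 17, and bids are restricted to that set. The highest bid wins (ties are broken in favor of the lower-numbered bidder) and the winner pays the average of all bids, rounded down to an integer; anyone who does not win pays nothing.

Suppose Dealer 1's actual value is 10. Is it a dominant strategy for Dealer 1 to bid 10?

Consider the case where Dealer 2 bids 6, Dealer 3 bids 6 and Dealer 4 bids 6.
Truthful bid 10: wins, pays 7, utility 10 - 7 = 3.
Bid 6 instead: wins, pays 6, utility 10 - 6 = 4.
Since 4 > 3, bidding 6 is strictly better here, so truthful bidding is not dominant.

No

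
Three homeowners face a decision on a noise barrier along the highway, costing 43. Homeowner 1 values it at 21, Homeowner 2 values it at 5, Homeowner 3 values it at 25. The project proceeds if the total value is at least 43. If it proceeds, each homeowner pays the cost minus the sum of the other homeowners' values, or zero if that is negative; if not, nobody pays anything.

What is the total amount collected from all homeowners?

Total value 51 ≥ cost 43, so it is built.
Homeowner 1: others sum to 30; max(0, 43 - 30) = 13.
Homeowner 2: others sum to 46; max(0, 43 - 46) = 0.
Homeowner 3: others sum to 26; max(0, 43 - 26) = 17.
Total collected = 13 + 0 + 17 = 30.

30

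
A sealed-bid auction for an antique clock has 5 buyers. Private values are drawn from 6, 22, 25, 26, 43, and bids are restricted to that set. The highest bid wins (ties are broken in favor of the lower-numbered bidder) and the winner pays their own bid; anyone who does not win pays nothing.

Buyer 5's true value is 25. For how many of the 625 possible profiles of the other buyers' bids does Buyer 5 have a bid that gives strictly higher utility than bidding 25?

1

Others bid (6, 6, 6, 6): truth gives 0; bid 22 gives 3 > 0. Violating.
Others bid (6, 6, 6, 22): truth gives 0; no alternative beats it.
Others bid (6, 6, 6, 25): truth gives 0; no alternative beats it.
(Checking all 625 profiles: 1 has a profitable deviation, 624 do not.)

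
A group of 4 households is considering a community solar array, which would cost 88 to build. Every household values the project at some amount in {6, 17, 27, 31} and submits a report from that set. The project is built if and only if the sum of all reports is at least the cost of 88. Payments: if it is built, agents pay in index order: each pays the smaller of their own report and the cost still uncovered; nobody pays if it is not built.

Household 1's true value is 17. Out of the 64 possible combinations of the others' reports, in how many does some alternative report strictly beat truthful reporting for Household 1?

7

Others report (27, 27, 31): truth gives 0; report 6 gives 11 > 0. Violating.
Others report (27, 31, 27): truth gives 0; report 6 gives 11 > 0. Violating.
Others report (27, 31, 31): truth gives 0; report 6 gives 11 > 0. Violating.
Others report (31, 27, 27): truth gives 0; report 6 gives 11 > 0. Violating.
Others report (6, 6, 6): truth gives 0; no alternative beats it.
Others report (6, 6, 17): truth gives 0; no alternative beats it.
(Checking all 64 profiles: 7 have a profitable deviation, 57 do not.)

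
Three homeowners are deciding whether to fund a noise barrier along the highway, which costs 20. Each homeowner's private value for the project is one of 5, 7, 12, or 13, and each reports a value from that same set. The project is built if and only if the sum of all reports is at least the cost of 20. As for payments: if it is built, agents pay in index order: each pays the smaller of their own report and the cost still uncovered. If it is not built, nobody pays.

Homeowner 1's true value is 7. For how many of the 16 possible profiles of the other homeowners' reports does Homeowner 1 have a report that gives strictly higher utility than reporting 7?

12

Others report (5, 12): truth gives 0; report 5 gives 2 > 0. Violating.
Others report (5, 13): truth gives 0; report 5 gives 2 > 0. Violating.
Others report (7, 12): truth gives 0; report 5 gives 2 > 0. Violating.
Others report (7, 13): truth gives 0; report 5 gives 2 > 0. Violating.
Others report (5, 5): truth gives 0; no alternative beats it.
Others report (5, 7): truth gives 0; no alternative beats it.
(Checking all 16 profiles: 12 have a profitable deviation, 4 do not.)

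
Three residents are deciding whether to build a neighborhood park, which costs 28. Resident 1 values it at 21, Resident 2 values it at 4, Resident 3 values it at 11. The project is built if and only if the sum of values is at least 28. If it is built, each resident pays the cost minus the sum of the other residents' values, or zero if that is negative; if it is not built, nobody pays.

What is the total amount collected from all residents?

Total value 36 ≥ cost 28, so it is built.
Resident 1: others sum to 15; max(0, 28 - 15) = 13.
Resident 2: others sum to 32; max(0, 28 - 32) = 0.
Resident 3: others sum to 25; max(0, 28 - 25) = 3.
Total collected = 13 + 0 + 3 = 16.

16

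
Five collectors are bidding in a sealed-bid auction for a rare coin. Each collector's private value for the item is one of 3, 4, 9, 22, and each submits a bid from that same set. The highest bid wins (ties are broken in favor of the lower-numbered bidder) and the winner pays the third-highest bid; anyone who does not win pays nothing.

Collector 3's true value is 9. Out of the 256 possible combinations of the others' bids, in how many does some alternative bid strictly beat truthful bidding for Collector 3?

Others bid (3, 3, 3, 22): truth gives 0; bid 22 gives 6 > 0. Violating.
Others bid (3, 3, 4, 22): truth gives 0; bid 22 gives 5 > 0. Violating.
Others bid (3, 3, 22, 3): truth gives 0; bid 22 gives 6 > 0. Violating.
Others bid (3, 3, 22, 4): truth gives 0; bid 22 gives 5 > 0. Violating.
Others bid (3, 3, 3, 3): truth gives 6; no alternative beats it.
Others bid (3, 3, 3, 4): truth gives 6; no alternative beats it.
(Checking all 256 profiles: 32 have a profitable deviation, 224 do not.)

32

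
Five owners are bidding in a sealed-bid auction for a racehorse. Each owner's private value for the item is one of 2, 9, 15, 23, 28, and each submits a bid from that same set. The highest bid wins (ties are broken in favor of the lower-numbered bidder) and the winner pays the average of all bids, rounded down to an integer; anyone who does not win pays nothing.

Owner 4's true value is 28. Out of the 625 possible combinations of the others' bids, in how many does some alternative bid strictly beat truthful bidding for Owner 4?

Others bid (2, 2, 2, 2): truth gives 21; bid 9 gives 25 > 21. Violating.
Others bid (2, 2, 2, 9): truth gives 20; bid 9 gives 24 > 20. Violating.
Others bid (2, 2, 2, 15): truth gives 19; bid 15 gives 21 > 19. Violating.
Others bid (2, 2, 2, 23): truth gives 17; bid 23 gives 18 > 17. Violating.
Others bid (2, 2, 2, 28): truth gives 16; no alternative beats it.
Others bid (2, 2, 9, 28): truth gives 15; no alternative beats it.
(Checking all 625 profiles: 108 have a profitable deviation, 517 do not.)

108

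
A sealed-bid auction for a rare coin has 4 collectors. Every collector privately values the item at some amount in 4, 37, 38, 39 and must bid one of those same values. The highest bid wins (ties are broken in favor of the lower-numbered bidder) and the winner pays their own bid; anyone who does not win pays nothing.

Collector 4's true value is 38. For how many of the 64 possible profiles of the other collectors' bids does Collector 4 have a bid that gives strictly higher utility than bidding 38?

Others bid (4, 4, 4): truth gives 0; bid 37 gives 1 > 0. Violating.
Others bid (4, 4, 37): truth gives 0; no alternative beats it.
Others bid (4, 4, 38): truth gives 0; no alternative beats it.
(Checking all 64 profiles: 1 has a profitable deviation, 63 do not.)

1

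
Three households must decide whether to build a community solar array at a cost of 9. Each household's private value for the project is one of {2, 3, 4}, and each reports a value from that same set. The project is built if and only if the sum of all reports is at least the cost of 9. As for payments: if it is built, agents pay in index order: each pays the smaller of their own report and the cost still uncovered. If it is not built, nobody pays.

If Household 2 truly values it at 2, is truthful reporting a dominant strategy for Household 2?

Yes

Check each profile of the others' reports and compare truth against every alternative report.
Others report (2, 4): truth gives 0, best alternative gives -1.
Others report (3, 3): truth gives 0, best alternative gives -1.
Others report (3, 4): truth gives 0, best alternative gives -1.
Others report (4, 2): truth gives 0, best alternative gives -1.
Others report (4, 3): truth gives 0, best alternative gives -1.
Others report (4, 4): truth gives 0, best alternative gives -1.
(Remaining 3 profiles checked similarly; truth is weakly best in each.)
In every case the truthful report is at least as good as any alternative, so it is a dominant strategy.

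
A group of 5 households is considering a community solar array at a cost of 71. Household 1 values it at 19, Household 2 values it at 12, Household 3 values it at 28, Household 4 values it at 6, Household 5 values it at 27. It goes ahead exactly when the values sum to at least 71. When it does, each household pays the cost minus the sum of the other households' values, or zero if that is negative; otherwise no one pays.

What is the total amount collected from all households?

13

Total value 92 ≥ cost 71, so it is built.
Household 1: others sum to 73; max(0, 71 - 73) = 0.
Household 2: others sum to 80; max(0, 71 - 80) = 0.
Household 3: others sum to 64; max(0, 71 - 64) = 7.
Household 4: others sum to 86; max(0, 71 - 86) = 0.
Household 5: others sum to 65; max(0, 71 - 65) = 6.
Total collected = 0 + 0 + 7 + 0 + 6 = 13.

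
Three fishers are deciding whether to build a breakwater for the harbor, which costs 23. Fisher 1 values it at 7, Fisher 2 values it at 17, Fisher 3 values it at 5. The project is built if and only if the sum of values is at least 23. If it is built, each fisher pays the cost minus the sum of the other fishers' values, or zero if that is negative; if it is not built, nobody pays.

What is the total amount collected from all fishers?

Total value 29 ≥ cost 23, so it is built.
Fisher 1: others sum to 22; max(0, 23 - 22) = 1.
Fisher 2: others sum to 12; max(0, 23 - 12) = 11.
Fisher 3: others sum to 24; max(0, 23 - 24) = 0.
Total collected = 1 + 11 + 0 = 12.

12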